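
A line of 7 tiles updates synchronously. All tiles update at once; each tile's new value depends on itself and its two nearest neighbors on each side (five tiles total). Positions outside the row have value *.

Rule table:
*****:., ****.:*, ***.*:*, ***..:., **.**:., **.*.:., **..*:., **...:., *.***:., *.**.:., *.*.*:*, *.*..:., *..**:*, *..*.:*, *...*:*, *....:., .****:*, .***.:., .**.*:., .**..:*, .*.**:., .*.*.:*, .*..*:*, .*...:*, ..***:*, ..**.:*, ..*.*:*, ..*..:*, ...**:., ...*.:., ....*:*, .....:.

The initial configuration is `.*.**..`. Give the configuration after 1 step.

.*..*.*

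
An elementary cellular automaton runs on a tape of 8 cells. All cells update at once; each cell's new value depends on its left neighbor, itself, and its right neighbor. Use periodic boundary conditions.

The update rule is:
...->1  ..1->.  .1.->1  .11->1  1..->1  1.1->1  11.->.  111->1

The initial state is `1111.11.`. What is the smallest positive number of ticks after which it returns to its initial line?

8

tick 1: 111.11.1
tick 2: 11.11.11
tick 3: 1.11.111
tick 4: .11.1111
tick 5: 11.1111.
tick 6: 1.1111.1
tick 7: .1111.11
tick 8: 1111.11.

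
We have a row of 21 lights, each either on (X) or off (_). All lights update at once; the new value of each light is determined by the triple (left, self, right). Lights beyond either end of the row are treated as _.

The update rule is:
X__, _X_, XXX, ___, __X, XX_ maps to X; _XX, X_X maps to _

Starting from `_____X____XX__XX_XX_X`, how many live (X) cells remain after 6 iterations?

16

iteration 1: XXXXXXXXXX_XXX_X__X_X
iteration 2: _XXXXXXXXX__XX_XXXX_X
iteration 3: X_XXXXXXXXXX_X__XXX_X
iteration 4: X__XXXXXXXXX_XXX_XX_X
iteration 5: XXX_XXXXXXXX__XX__X_X
iteration 6: _XX__XXXXXXXXX_XXXX_X
count of X: 16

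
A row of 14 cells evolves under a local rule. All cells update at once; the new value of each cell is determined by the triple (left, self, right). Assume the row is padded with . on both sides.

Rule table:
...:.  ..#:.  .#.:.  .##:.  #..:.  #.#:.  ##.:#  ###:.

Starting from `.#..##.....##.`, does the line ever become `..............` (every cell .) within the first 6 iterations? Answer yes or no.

iteration 1: .....#......#.
iteration 2: ..............
all cells are . at iteration 2

yes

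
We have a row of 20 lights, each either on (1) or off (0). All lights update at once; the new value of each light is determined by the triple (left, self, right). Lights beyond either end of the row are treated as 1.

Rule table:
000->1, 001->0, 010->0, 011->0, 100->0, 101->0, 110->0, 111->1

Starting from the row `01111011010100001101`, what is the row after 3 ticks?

01110011111001100100

00110000000001100000
00000111111100001110
01110011111001100100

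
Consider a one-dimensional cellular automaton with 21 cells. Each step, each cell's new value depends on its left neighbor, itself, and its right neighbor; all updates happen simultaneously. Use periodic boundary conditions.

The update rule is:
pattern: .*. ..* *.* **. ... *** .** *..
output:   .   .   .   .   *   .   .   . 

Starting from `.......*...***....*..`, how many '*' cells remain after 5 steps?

step 1: ******...*.....**...*
step 2: .......*...***....*..  (repeats step 0; period 2)
step 5: ******...*.....**...*
count of *: 10

10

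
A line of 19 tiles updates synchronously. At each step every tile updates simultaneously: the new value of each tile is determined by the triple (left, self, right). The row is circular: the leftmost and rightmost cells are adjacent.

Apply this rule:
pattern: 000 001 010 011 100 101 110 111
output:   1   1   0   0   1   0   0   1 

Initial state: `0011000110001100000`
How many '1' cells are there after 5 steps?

step 1: 1100111001110011111
step 2: 1011010110101101111
step 3: 0000000000000000111
step 4: 1111111111111111010
step 5: 0111111111111110000
count of 1: 14

14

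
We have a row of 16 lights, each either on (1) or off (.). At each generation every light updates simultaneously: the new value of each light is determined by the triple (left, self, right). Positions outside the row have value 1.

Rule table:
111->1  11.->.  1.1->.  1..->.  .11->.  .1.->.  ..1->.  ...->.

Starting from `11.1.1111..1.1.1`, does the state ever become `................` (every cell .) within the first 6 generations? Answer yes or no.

1.....11........
................
all cells are . at generation 2

yes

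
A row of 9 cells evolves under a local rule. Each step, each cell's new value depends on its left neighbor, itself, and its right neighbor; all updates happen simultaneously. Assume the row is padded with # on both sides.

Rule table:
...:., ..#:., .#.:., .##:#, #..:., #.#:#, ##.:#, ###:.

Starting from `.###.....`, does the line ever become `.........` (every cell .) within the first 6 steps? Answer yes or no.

##.#.....
.##......
###......
..#......
.........
all cells are . at step 5

yes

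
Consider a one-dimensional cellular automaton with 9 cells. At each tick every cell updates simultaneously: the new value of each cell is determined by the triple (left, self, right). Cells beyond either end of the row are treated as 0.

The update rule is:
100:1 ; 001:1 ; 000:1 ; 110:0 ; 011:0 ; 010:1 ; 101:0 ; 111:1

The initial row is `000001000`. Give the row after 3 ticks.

tick 1: 111111111
tick 2: 011111110
tick 3: 101111101

101111101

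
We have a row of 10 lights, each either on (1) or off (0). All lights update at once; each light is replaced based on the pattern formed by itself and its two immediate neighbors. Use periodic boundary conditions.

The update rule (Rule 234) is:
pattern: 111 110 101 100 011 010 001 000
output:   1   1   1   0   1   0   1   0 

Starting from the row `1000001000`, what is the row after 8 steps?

0010000010

0000010001
0000100010
0001000100
0010001000
0100010000
1000100000
0001000001
0010000010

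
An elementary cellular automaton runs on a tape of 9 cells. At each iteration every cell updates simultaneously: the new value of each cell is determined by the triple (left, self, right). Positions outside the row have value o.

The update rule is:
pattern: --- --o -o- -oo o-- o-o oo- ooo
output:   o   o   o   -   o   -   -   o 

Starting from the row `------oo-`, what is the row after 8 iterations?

ooo-ooooo

oooooo---
ooooo-ooo
oooo---oo
ooo-ooo-o
oo---o---
o-ooooooo
---oooooo
ooo-ooooo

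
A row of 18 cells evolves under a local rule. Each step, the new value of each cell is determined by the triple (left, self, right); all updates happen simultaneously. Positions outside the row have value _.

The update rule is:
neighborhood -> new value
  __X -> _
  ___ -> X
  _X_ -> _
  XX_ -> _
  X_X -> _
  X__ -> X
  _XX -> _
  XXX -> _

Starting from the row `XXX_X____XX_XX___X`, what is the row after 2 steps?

XXXX____XXXXX___XX

step 1: _____XXX______XX__
step 2: XXXX____XXXXX___XX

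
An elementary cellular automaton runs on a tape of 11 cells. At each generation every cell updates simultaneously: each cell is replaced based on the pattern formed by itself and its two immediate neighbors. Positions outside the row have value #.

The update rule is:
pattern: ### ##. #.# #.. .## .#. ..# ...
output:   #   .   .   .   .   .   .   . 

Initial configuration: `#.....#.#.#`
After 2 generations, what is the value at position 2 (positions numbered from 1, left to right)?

.

...........
...........
position 2 holds .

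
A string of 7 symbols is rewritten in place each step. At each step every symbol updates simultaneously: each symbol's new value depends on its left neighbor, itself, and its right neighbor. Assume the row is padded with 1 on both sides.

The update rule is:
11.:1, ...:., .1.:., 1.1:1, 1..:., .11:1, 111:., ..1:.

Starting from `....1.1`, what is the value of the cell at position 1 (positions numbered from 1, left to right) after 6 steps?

.....11
.....1.
......1
......1  (fixed point — unchanged through step 6)
position 1 holds .

.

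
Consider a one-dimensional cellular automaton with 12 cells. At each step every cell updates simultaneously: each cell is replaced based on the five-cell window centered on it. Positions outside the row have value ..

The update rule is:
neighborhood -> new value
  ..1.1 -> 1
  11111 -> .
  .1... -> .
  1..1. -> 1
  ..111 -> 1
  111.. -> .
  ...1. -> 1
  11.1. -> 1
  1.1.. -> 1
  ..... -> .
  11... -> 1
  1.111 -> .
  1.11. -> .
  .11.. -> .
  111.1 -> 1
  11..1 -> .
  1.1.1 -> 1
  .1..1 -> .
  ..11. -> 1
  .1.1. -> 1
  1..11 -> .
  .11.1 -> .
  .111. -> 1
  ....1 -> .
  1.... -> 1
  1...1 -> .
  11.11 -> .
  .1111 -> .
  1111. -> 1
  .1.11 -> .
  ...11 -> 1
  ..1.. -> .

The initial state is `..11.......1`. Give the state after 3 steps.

.11.11....1.
11....11.1..
1.11.11.11.1

1.11.11.11.1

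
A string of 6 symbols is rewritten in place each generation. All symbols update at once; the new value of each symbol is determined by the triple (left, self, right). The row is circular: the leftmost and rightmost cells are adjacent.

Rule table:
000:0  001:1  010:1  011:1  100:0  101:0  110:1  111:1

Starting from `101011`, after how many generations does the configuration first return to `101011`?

generation 1: 101011

1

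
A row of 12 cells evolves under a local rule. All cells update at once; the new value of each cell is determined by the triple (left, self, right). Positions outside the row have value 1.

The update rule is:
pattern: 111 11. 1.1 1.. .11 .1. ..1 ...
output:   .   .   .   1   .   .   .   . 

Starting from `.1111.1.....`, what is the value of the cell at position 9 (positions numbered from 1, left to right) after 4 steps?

.......1....
1.......1...
.1.......1..
..1.......1.
position 9 holds .

.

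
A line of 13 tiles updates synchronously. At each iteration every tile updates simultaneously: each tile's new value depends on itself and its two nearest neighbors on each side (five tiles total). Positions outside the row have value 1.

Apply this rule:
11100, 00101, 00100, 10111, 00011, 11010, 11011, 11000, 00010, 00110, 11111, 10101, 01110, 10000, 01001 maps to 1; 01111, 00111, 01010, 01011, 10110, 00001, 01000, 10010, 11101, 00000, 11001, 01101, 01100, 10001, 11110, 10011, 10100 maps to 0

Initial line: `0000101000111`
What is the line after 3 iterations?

iteration 1: 1101100001001
iteration 2: 0010011011100
iteration 3: 0011010111100

0011010111100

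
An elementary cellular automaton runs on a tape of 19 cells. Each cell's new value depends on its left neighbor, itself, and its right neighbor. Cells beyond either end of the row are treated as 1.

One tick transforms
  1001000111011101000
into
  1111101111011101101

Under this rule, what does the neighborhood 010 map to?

1

At position 3 the neighborhood is 010; the next row has 1 there.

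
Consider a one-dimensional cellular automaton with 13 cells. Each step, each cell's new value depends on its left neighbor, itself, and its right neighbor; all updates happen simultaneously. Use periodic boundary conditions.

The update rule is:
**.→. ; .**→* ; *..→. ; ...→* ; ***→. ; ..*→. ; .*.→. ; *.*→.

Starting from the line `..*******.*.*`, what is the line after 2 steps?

*...*********

step 1: ..*..........
step 2: *...*********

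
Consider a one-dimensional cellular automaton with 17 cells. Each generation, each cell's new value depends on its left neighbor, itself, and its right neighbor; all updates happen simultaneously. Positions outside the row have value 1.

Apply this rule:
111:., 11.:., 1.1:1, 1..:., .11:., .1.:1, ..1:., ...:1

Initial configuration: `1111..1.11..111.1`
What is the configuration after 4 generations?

..111....1111.1..

......11.......1.
.1111....11111.11
1.....11......1..
..111....1111.1..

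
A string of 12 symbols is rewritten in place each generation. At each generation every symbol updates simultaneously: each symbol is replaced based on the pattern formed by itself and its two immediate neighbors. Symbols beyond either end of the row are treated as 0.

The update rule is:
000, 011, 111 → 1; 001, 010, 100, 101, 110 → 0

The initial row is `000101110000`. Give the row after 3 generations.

110001100111
100101000110
000000010100

000000010100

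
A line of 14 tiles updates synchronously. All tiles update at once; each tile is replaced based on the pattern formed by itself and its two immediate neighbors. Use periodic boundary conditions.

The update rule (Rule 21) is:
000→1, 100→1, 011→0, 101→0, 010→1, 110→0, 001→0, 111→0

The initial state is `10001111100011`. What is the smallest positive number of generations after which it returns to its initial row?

01100000011000
00011111000111
11000000110000
00111110001110
10000001100001
01111100011100
00000011000011
11111000111000
00000110000110
11110001110001
00001100001100
11100011100011
00011000011000
11000111000111
00110000110000
10001110001111
01100001100000
00011100011111
11000011000000
00111000111110
10000110000001
01110001111100
00001100000011
11100011111000
00011000000110
11000111110001
00110000001100
10001111100011

28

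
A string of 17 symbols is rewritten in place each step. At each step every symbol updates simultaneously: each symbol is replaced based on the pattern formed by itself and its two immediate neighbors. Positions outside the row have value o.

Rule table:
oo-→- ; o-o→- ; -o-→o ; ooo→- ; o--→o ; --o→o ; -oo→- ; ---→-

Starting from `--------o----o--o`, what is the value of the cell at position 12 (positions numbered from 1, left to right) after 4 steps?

o

o------ooo--oooo-
-o----o---oo-----
-oo--ooo-o--o---o
---oo----ooooo-o-
position 12 holds o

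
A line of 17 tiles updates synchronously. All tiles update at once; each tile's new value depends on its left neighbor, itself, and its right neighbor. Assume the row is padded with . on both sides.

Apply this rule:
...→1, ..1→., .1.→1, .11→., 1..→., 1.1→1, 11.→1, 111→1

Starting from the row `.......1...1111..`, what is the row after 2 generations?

111111.1.1..111.1
.111111111...1111

.111111111...1111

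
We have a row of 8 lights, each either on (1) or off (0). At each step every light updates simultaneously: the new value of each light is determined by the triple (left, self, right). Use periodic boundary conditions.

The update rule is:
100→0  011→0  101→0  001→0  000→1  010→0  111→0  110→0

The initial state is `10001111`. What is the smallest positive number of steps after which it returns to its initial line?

2

step 1: 00100000
step 2: 10001111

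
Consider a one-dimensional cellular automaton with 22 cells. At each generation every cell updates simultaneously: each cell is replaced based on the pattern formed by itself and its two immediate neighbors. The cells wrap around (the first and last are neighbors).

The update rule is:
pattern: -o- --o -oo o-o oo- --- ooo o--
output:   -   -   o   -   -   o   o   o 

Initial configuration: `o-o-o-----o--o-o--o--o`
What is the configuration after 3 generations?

ooo--oo---o-oo-o--ooo-

-----oooo--o----o--o-o
oooo-ooo-o--ooo--o----
ooo--oo---o-oo-o--ooo-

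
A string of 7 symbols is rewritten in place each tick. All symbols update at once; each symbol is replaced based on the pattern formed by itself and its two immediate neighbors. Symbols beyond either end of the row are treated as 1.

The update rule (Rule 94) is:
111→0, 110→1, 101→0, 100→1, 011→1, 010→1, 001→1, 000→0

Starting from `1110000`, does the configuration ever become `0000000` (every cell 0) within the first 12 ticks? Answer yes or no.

yes

0011001
1111111
0000000
all cells are 0 at tick 3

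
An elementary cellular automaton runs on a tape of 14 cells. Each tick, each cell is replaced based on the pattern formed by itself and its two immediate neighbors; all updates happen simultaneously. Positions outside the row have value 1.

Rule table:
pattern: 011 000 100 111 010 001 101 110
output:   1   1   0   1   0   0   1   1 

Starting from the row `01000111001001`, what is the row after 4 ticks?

11011111111111

tick 1: 10010111000001
tick 2: 10001111011101
tick 3: 10101111111111
tick 4: 11011111111111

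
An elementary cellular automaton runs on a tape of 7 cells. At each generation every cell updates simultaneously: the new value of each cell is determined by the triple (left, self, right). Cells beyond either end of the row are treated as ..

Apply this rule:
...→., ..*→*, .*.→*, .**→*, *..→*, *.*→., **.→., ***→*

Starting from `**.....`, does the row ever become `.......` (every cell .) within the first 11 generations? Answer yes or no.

no

generation 1: *.*....
generation 2: *.**...
generation 3: *.*.*..
generation 4: *.*.**.
generation 5: *.*.*.*
generation 6: *.*.*.*  (fixed point — unchanged through generation 11)
generation 11 is *.*.*.*, still not uniform .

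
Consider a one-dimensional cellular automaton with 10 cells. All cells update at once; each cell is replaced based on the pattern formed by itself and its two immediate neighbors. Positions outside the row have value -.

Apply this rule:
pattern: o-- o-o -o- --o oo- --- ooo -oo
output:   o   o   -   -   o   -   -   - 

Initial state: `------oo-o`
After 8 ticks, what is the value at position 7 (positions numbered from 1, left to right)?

-------oo-
--------oo
---------o
----------
----------  (fixed point — unchanged through tick 8)
position 7 holds -

-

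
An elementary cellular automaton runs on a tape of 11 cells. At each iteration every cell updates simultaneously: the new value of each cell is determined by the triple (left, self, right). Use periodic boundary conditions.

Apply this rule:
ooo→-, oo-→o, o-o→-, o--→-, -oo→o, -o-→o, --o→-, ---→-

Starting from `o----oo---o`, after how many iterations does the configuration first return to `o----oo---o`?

o----oo---o

1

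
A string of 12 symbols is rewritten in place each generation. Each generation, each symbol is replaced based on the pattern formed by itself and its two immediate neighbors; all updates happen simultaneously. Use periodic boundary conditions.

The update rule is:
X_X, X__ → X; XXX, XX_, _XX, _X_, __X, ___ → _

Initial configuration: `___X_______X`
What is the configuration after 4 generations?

___X___X____

X___X_______
_X___X______
__X___X_____
___X___X____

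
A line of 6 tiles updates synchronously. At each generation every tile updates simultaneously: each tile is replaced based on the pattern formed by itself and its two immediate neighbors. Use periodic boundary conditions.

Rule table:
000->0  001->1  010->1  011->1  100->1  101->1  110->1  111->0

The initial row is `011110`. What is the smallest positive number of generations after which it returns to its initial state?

110011
011110

2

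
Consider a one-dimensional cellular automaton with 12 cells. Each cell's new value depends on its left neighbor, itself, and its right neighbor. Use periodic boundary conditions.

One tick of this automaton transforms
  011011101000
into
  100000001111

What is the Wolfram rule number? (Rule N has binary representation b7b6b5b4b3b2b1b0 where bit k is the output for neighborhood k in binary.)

position 5: 111 → 0  (bit 7 = 0)
position 2: 110 → 0  (bit 6 = 0)
position 3: 101 → 0  (bit 5 = 0)
position 9: 100 → 1  (bit 4 = 1)
position 1: 011 → 0  (bit 3 = 0)
position 8: 010 → 1  (bit 2 = 1)
position 0: 001 → 1  (bit 1 = 1)
position 10: 000 → 1  (bit 0 = 1)
bits b7..b0 = 00010111 = 23

23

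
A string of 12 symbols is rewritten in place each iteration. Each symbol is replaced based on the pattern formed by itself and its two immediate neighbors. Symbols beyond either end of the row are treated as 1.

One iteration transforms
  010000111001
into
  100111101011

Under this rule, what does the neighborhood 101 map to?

At position 0 the neighborhood is 101; the next row has 1 there.

1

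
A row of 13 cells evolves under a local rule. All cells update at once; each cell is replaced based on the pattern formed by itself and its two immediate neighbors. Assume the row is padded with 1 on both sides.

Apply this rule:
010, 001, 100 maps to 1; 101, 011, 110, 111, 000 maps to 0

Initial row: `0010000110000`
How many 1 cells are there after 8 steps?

8

step 1: 1111001001001
step 2: 0000111111110
step 3: 1001000000000
step 4: 0111100000001
step 5: 0000010000010
step 6: 1000111000110
step 7: 0101000101000
step 8: 0101101101101
count of 1: 8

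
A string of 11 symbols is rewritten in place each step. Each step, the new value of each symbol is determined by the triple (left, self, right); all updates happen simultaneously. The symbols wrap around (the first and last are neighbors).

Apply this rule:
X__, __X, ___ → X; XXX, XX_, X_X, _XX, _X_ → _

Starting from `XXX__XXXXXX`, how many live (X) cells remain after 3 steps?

___XX______
XXX__XXXXXX  (repeats step 0; period 2)
step 3: ___XX______
count of X: 2

2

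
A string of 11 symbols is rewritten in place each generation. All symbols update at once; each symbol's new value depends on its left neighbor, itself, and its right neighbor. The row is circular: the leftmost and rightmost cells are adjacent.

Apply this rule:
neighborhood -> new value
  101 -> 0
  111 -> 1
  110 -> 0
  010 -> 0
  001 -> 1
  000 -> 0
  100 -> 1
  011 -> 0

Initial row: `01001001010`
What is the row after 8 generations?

10110110001
00000001010
00000010001
10000101010
01001000000
10110100000
00000010001  (repeats generation 3; period 4)
generation 8: 10000101010

10000101010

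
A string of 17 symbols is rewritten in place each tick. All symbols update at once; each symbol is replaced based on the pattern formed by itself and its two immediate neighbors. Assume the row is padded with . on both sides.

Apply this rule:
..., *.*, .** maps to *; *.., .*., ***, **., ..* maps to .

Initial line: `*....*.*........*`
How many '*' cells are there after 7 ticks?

..**..*..******..
*.*......*......*
.*..****...****..
....*....*.*....*
***...**..*..**..
*...*.*......*..*
..*..*..****.....
count of *: 6

6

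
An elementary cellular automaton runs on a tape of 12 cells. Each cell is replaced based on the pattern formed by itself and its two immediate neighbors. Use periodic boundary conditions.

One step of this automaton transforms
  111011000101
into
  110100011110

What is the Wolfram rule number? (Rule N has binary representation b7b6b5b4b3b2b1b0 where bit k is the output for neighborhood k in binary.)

position 0: 111 → 1  (bit 7 = 1)
position 2: 110 → 0  (bit 6 = 0)
position 3: 101 → 1  (bit 5 = 1)
position 6: 100 → 0  (bit 4 = 0)
position 4: 011 → 0  (bit 3 = 0)
position 9: 010 → 1  (bit 2 = 1)
position 8: 001 → 1  (bit 1 = 1)
position 7: 000 → 1  (bit 0 = 1)
bits b7..b0 = 10100111 = 167

167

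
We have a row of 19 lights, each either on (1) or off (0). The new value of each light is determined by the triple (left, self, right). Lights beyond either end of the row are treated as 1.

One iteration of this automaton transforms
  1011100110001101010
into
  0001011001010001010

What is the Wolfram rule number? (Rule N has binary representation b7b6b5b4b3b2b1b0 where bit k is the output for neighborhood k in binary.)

position 3: 111 → 1  (bit 7 = 1)
position 0: 110 → 0  (bit 6 = 0)
position 1: 101 → 0  (bit 5 = 0)
position 5: 100 → 1  (bit 4 = 1)
position 2: 011 → 0  (bit 3 = 0)
position 15: 010 → 1  (bit 2 = 1)
position 6: 001 → 1  (bit 1 = 1)
position 10: 000 → 0  (bit 0 = 0)
bits b7..b0 = 10010110 = 150

150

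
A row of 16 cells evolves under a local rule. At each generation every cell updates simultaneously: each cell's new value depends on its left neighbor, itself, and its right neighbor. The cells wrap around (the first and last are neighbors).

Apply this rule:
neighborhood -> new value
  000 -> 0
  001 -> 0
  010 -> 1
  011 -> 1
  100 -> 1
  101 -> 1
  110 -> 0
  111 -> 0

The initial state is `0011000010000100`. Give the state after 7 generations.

1101100011011000

generation 1: 0010100011000110
generation 2: 0011110010100101
generation 3: 1010001011110111
generation 4: 0111001110001100
generation 5: 0100101001001010
generation 6: 0110111101101111
generation 7: 1101100011011000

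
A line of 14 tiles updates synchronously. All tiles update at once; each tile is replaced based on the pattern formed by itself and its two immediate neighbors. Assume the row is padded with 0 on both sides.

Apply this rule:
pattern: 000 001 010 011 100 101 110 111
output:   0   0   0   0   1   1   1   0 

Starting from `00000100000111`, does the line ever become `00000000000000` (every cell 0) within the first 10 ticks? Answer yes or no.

yes

tick 1: 00000010000001
tick 2: 00000001000000
tick 3: 00000000100000
tick 4: 00000000010000
tick 5: 00000000001000
tick 6: 00000000000100
tick 7: 00000000000010
tick 8: 00000000000001
tick 9: 00000000000000
all cells are 0 at tick 9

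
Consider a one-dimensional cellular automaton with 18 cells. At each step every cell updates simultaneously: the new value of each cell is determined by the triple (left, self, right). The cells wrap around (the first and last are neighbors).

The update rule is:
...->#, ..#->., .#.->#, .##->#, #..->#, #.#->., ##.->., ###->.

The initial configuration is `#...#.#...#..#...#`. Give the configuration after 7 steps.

.##.#.###.##.###.#

.##.#.###.##.###.#
.#..#.#...#..#...#
.##.#.###.##.###.#  (repeats step 1; period 2)
step 7: .##.#.###.##.###.#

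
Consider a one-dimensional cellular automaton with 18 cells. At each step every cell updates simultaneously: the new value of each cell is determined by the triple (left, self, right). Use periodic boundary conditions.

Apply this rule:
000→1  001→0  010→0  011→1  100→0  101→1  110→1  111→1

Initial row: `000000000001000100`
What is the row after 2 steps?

step 1: 111111111100010001
step 2: 111111111101000101

111111111101000101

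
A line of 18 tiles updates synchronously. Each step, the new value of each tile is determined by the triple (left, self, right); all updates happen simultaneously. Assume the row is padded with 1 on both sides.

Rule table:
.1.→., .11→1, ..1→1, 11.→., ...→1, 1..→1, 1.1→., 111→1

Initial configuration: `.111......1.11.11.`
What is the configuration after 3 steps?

..111111..1..1..11

step 1: .11.111111..1..1..
step 2: .1..11111.11.11.11
step 3: ..111111..1..1..11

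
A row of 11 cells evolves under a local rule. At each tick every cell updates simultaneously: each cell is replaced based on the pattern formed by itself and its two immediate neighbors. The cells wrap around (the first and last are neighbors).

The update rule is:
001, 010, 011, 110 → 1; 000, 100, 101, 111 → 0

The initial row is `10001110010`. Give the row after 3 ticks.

10101010110

10011010110
10111010110
10101010110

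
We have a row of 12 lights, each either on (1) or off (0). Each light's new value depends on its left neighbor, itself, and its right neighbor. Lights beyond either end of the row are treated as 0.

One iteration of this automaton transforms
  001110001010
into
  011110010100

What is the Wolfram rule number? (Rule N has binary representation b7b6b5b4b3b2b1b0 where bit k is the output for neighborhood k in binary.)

position 3: 111 → 1  (bit 7 = 1)
position 4: 110 → 1  (bit 6 = 1)
position 9: 101 → 1  (bit 5 = 1)
position 5: 100 → 0  (bit 4 = 0)
position 2: 011 → 1  (bit 3 = 1)
position 8: 010 → 0  (bit 2 = 0)
position 1: 001 → 1  (bit 1 = 1)
position 0: 000 → 0  (bit 0 = 0)
bits b7..b0 = 11101010 = 234

234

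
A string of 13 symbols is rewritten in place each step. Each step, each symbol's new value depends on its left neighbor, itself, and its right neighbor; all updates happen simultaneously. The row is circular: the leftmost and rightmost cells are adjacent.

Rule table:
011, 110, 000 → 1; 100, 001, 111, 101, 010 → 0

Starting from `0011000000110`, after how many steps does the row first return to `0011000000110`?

step 1: 1011011110110
step 2: 0011010010110
step 3: 1011000000110
step 4: 0011011110110
step 5: 1011010010110
step 6: 0011000000110

6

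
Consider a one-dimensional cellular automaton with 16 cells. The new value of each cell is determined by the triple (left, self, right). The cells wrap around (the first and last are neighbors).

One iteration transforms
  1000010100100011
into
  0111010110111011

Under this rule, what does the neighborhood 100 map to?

At position 1 the neighborhood is 100; the next row has 1 there.

1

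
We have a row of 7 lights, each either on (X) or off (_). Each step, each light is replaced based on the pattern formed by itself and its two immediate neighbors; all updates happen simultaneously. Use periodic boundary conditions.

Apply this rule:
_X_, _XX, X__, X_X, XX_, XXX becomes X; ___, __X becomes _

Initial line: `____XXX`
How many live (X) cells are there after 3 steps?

X___XXX
XX__XXX
XXX_XXX
count of X: 6

6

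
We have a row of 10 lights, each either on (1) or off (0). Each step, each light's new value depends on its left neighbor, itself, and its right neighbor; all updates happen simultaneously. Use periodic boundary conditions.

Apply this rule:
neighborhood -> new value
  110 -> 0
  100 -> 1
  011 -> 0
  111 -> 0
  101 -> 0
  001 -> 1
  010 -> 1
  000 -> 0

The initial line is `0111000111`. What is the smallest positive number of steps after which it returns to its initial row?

0000101000
0001101100
0010000010
0111000111

4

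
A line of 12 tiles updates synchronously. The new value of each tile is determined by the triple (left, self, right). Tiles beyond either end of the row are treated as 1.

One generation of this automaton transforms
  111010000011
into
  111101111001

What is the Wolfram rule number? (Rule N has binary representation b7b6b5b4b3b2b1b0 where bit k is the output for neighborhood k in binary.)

position 0: 111 → 1  (bit 7 = 1)
position 2: 110 → 1  (bit 6 = 1)
position 3: 101 → 1  (bit 5 = 1)
position 5: 100 → 1  (bit 4 = 1)
position 10: 011 → 0  (bit 3 = 0)
position 4: 010 → 0  (bit 2 = 0)
position 9: 001 → 0  (bit 1 = 0)
position 6: 000 → 1  (bit 0 = 1)
bits b7..b0 = 11110001 = 241

241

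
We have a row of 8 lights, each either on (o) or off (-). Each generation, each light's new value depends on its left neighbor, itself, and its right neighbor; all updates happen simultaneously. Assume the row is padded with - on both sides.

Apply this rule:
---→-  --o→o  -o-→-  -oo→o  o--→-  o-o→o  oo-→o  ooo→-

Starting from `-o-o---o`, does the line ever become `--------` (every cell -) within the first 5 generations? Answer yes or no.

o-o---o-
-o---o--
o---o---
---o----
--o-----
generation 5 is --o-----, still not uniform -

no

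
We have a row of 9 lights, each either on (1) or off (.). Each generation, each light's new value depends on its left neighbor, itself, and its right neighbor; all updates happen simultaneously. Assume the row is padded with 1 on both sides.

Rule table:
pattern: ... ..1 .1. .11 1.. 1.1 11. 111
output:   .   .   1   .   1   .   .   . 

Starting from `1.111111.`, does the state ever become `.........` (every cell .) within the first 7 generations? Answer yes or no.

yes

.........
all cells are . at generation 1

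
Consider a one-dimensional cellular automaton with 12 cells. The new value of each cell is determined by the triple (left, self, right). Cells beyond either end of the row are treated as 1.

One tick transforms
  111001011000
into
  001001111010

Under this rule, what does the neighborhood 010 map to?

At position 5 the neighborhood is 010; the next row has 1 there.

1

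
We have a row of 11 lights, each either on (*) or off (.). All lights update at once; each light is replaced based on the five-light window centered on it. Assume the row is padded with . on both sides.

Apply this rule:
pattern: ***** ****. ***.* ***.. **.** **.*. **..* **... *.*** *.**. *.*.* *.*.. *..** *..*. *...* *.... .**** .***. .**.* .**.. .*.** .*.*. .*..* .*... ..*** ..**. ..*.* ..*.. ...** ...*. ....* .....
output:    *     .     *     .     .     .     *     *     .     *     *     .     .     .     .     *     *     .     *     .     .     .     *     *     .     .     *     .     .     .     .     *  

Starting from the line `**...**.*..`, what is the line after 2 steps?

...*...*...

..*...*..**
...*...*...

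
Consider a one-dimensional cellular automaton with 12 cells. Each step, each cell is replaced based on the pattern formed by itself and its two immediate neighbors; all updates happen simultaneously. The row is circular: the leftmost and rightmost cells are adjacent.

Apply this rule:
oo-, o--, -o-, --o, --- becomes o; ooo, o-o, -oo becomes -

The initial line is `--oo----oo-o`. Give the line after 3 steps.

oooooooo-ooo

oo-ooooo-o-o
-o-----o-o--
oooooooo-ooo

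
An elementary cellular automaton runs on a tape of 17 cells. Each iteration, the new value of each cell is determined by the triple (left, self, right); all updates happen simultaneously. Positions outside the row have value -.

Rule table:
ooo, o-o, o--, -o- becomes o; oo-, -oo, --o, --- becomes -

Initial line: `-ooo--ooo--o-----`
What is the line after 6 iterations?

------oooo-oooo--

--o-o--o-o-oo----
--oooo-oooo--o---
---oo-o-oo-o-oo--
-----ooo--ooo--o-
------o-o--o-o-oo
------oooo-oooo--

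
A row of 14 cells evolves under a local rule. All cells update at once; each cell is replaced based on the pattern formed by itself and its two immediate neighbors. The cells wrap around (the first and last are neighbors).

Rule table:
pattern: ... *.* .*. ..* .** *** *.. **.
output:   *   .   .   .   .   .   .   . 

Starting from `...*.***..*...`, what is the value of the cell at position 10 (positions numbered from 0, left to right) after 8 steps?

*

step 1: **..........**
step 2: ...********...
step 3: **..........**  (repeats step 1; period 2)
step 8: ...********...
position 10 holds *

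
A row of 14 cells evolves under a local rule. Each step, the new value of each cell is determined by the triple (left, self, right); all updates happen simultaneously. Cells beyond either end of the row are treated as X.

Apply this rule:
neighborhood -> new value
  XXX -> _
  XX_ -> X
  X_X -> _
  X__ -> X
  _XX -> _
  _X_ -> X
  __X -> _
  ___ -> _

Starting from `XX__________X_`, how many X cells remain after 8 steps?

step 1: _XX_________X_
step 2: __XX________X_
step 3: X__XX_______X_
step 4: XX__XX______X_
step 5: _XX__XX_____X_
step 6: __XX__XX____X_
step 7: X__XX__XX___X_
step 8: XX__XX__XX__X_
count of X: 7

7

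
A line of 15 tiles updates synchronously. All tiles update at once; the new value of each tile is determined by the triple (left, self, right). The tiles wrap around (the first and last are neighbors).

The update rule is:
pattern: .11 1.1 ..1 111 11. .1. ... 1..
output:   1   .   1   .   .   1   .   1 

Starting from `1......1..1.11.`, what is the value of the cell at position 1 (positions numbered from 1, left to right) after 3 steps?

11....11111.1..
1.1..11.....111
..1111.1...11..
position 1 holds .

.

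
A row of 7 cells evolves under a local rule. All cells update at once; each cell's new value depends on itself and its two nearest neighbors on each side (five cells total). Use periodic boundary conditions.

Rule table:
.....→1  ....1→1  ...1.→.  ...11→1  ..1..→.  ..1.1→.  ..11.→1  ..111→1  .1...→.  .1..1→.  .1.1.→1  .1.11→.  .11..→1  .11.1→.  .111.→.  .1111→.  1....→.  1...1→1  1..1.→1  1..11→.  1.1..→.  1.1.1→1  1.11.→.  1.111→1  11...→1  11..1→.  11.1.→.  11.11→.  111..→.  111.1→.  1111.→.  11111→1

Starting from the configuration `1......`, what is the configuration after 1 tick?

...111.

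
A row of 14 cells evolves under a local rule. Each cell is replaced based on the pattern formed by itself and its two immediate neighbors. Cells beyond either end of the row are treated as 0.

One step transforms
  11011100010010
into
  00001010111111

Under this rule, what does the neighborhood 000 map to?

0

At position 7 the neighborhood is 000; the next row has 0 there.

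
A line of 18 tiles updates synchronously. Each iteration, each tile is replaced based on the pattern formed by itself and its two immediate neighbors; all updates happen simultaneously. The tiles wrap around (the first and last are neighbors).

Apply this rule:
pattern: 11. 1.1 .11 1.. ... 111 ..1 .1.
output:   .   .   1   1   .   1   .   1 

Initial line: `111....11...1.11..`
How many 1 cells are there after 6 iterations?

9

11.1...1.1..1.1.1.
1..11..1.11.1.1.1.
11.1.1.1.1..1.1.1.
1..1.1.1.11.1.1.1.
11.1.1.1.1..1.1.1.  (repeats iteration 3; period 2)
iteration 6: 1..1.1.1.11.1.1.1.
count of 1: 9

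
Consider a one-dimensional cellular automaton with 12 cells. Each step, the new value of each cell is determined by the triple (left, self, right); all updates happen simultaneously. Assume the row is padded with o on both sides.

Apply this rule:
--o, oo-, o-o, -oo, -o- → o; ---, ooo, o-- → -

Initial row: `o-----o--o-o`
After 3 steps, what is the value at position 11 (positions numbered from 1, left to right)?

o----oo-oooo
o---ooooo---
o--oo---o--o
position 11 holds -

-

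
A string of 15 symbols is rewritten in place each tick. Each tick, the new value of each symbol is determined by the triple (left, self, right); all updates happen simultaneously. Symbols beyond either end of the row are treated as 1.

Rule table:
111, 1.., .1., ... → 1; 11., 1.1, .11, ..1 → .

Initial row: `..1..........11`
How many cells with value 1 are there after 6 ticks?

1.1111111111..1
...11111111.1..
11..111111..11.
1.1..1111.1....
..11..11..1111.
1...1...1..11..
count of 1: 5

5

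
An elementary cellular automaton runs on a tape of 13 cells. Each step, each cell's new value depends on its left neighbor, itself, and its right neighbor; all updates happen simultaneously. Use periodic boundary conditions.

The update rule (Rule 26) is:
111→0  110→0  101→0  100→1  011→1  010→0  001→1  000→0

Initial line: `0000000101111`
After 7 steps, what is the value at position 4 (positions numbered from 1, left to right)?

1000001001000
0100010110101
0010100100000
0100011010000
1010110001000
0000101010101
1001000000000
position 4 holds 1

1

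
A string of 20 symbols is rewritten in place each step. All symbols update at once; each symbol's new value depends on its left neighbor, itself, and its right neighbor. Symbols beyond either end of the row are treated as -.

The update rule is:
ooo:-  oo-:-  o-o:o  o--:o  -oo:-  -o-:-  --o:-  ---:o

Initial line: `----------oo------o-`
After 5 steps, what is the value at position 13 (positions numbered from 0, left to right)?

ooooooooo---ooooo--o
---------oo------o--
oooooooo---ooooo--oo
--------oo------o---
ooooooo---ooooo--ooo
position 13 holds o

o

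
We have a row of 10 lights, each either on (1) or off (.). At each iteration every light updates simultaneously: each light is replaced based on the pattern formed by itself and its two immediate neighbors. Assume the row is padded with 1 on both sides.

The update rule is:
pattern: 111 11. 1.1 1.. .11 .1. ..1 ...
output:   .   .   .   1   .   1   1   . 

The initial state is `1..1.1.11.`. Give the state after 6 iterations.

.11...11..

.111.1....
.....11..1
1...1..11.
.1.1111...
.1.....1.1
.11...11..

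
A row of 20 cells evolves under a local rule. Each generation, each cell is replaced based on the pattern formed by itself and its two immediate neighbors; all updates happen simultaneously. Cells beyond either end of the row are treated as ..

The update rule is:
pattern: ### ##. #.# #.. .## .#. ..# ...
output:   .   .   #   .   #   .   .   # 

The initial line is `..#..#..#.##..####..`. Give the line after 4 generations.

.#..###...###..#....

#........##...#....#
..######.#..#...##..
#.#.....#.....#.#..#
.#..###...###..#....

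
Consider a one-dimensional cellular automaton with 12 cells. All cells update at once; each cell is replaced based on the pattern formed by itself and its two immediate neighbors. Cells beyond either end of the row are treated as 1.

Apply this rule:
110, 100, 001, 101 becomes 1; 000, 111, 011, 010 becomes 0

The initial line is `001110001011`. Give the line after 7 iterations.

011011011000

110011010100
011101101011
100110110100
111011011011
001101101100
110110110111
011011011000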